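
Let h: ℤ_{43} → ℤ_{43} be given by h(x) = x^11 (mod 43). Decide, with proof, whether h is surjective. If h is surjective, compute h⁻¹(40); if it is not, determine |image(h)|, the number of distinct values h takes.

Since 43 is prime, the nonzero elements of ℤ_{43} form a cyclic group of order 42.
As gcd(11, 42) = 1, raising to the 11th power is a bijection on this group: if s^11 ≡ t^11 then (st^{−1})^11 = 1, and the only element of order dividing gcd(11, 42) = 1 is 1, so s = t.
With h(0) = 0 this makes h injective on all of ℤ_{43}, hence bijective (finite equal-size domain and codomain). In particular h is surjective.
Since h is surjective, we find the preimage of 40. The inverse of x ↦ x^11 on (ℤ_{43})^× is x ↦ x^23, because 11·23 = 253 = 6·42 + 1 ≡ 1 (mod 42) and x^{42} = 1 for x ≠ 0 (Fermat). So h⁻¹(40) = 40^23 mod 43.
Repeated squaring mod 43: 40^1 ≡ 40, 40^2 ≡ 40² = 1600 ≡ 9, 40^4 ≡ 9² = 81 ≡ 38, 40^8 ≡ 38² = 1444 ≡ 25, 40^16 ≡ 25² = 625 ≡ 23. Since 23 = 16 + 4 + 2 + 1, 40^23 ≡ 23·38·9·40: 23·38 = 874 ≡ 14, then 14·9 = 126 ≡ 40, then 40·40 = 1600 ≡ 9. So 40^23 ≡ 9 (mod 43).
Hence h⁻¹(40) = 9.

9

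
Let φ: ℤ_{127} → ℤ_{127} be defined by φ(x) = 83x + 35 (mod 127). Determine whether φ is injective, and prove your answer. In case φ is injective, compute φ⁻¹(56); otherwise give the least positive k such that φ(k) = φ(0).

If φ(s) = φ(t), then 83s ≡ 83t (mod 127). Because gcd(83, 127) = 1, we may cancel 83 to get s ≡ t (mod 127).
Therefore φ is injective.
We now compute 83⁻¹ mod 127 explicitly. Euclid's algorithm: 127 = 1·83 + 44, 83 = 1·44 + 39, 44 = 1·39 + 5, 39 = 7·5 + 4, 5 = 1·4 + 1; back-substituting gives 1 = 101·83 − 66·127, so 83⁻¹ ≡ 101 (mod 127).
Since φ is injective, we find φ⁻¹(56): we need 83x ≡ 56 − 35 ≡ 21 (mod 127). Using 83⁻¹ = 101: x ≡ 101·21 = 2121 = 16·127 + 89, so x = 89.
Check: φ(89) = 83·89 + 35 = 7422 = 58·127 + 56 ≡ 56 (mod 127).

89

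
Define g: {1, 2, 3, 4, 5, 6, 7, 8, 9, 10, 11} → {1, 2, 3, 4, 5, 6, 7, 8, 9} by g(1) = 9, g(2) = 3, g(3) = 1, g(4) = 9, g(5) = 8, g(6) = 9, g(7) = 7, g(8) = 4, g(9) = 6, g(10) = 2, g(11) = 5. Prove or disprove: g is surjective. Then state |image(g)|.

9

Every element of the codomain has a preimage: 1 = g(3), 2 = g(10), 3 = g(2), 4 = g(8), 5 = g(11), 6 = g(9), 7 = g(7), 8 = g(5), 9 = g(1).
So g is surjective.
The image of g is {1, 2, 3, 4, 5, 6, 7, 8, 9}, which has 9 elements.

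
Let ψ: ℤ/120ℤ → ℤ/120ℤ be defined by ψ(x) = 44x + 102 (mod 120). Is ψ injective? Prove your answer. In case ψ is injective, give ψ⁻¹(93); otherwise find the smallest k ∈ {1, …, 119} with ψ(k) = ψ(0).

We have gcd(44, 120) = 4 > 1. Taking u = 0 and v = 30: ψ(0) = 102 and ψ(30) = 44·30 + 102 = 1422 ≡ 102 (mod 120).
So ψ(0) = ψ(30) while 0 ≠ 30, thus ψ is not injective.
Since ψ is not injective, we find the least positive k with ψ(k) = ψ(0): this means 44k ≡ 0 (mod 120), i.e. 120 ∣ 44k. Since gcd(44, 120) = 4, dividing through by 4 this holds exactly when 30 ∣ 11k, and as gcd(11, 30) = 1, exactly when 30 ∣ k.
The smallest positive such k is 30.

30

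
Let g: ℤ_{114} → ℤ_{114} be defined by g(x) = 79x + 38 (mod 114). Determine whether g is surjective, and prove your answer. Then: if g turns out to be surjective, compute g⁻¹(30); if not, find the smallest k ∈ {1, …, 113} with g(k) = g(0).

10

Since gcd(79, 114) = 1, 79 is invertible modulo 114. Euclid's algorithm: 114 = 1·79 + 35, 79 = 2·35 + 9, 35 = 3·9 + 8, 9 = 1·8 + 1; back-substituting gives 1 = 13·79 − 9·114, so 79⁻¹ ≡ 13 (mod 114).
Then y ↦ 13(y − 38) is a two-sided inverse to g, so every y ∈ ℤ_{114} has a preimage.
Therefore g is surjective.
Since g is surjective, we compute g⁻¹(30): solve 79x + 38 ≡ 30 (mod 114), i.e. 79x ≡ 106 (mod 114).
Multiplying by 79⁻¹ = 13 gives x ≡ 13·106 = 1378 = 12·114 + 10 ≡ 10 (mod 114).
Check: g(10) = 79·10 + 38 = 828 = 7·114 + 30 ≡ 30 (mod 114).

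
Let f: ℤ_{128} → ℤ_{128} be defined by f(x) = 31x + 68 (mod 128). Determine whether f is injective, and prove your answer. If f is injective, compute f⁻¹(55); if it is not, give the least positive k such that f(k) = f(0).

45

By definition, injectivity means: for all a, b in the domain, f(a) = f(b) implies a = b.
Suppose f(a) = f(b) in ℤ_{128}. Then 31a + 68 ≡ 31b + 68 (mod 128), so 31(a − b) ≡ 0 (mod 128).
Since gcd(31, 128) = 1, 31 is invertible modulo 128, so a − b ≡ 0 (mod 128), i.e. a = b.
Thus f is injective.
We now compute 31⁻¹ mod 128 explicitly. Euclid's algorithm: 128 = 4·31 + 4, 31 = 7·4 + 3, 4 = 1·3 + 1; back-substituting gives 1 = 95·31 − 23·128, so 31⁻¹ ≡ 95 (mod 128).
Since f is injective, we compute f⁻¹(55): solve 31x + 68 ≡ 55 (mod 128), i.e. 31x ≡ 115 (mod 128).
Multiplying by 31⁻¹ = 95 gives x ≡ 95·115 = 10925 = 85·128 + 45 ≡ 45 (mod 128).
Check: f(45) = 31·45 + 68 = 1463 = 11·128 + 55 ≡ 55 (mod 128).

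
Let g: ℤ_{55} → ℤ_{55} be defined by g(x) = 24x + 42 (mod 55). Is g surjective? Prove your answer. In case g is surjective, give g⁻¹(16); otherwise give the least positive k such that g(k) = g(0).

By definition, g is surjective if every y in the codomain equals g(x) for some x in the domain.
Since gcd(24, 55) = 1, 24 is invertible modulo 55. Euclid's algorithm: 55 = 2·24 + 7, 24 = 3·7 + 3, 7 = 2·3 + 1; back-substituting gives 1 = 39·24 − 17·55, so 24⁻¹ ≡ 39 (mod 55).
Then y ↦ 39(y − 42) is a two-sided inverse to g, so every y ∈ ℤ_{55} has a preimage.
Therefore g is surjective.
Since g is surjective, we compute g⁻¹(16): solve 24x + 42 ≡ 16 (mod 55), i.e. 24x ≡ 29 (mod 55).
Multiplying by 24⁻¹ = 39 gives x ≡ 39·29 = 1131 = 20·55 + 31 ≡ 31 (mod 55).
Check: g(31) = 24·31 + 42 = 786 = 14·55 + 16 ≡ 16 (mod 55).

31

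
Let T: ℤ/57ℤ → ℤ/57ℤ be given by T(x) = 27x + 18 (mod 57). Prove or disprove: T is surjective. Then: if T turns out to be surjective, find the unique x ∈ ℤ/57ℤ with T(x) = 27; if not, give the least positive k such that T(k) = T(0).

19

Recall: surjectivity means every element of the codomain has a preimage under T.
Since gcd(27, 57) = 3, we have 27x ≡ 0 (mod 3) for all x, so T(x) ≡ 0 (mod 3).
But 1 ≢ 0 (mod 3), so 1 ∈ ℤ/57ℤ has no preimage. So T is not surjective.
Since T is not surjective, we find the least positive k with T(k) = T(0): this means 27k ≡ 0 (mod 57), i.e. 57 ∣ 27k. Since gcd(27, 57) = 3, dividing through by 3 this holds exactly when 19 ∣ 9k, and as gcd(9, 19) = 1, exactly when 19 ∣ k.
The smallest positive such k is 19.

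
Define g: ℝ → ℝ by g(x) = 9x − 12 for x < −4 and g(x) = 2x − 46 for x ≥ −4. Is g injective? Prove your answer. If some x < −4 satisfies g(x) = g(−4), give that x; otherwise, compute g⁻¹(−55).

Both pieces are strictly increasing (slopes 9 and 2), so each is injective on its own interval.
The left piece maps (−∞, −4) onto (−∞, −48); the right piece maps [−4, ∞) onto [−54, ∞).
These images overlap. In particular g(−4) = −54 (right piece), and solving 9x − 12 = −54 on the left piece gives x = −14/3 < −4.
So g(−14/3) = g(−4) with −14/3 ≠ −4, and g is not injective. This x = −14/3 is the requested value below −4.

-14/3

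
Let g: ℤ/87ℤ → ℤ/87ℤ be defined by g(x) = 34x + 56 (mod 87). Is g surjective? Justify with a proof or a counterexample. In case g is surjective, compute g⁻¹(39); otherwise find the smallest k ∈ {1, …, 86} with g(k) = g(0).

43

By definition, g is surjective if every y in the codomain equals g(x) for some x in the domain.
Since gcd(34, 87) = 1, 34 is invertible modulo 87. Euclid's algorithm: 87 = 2·34 + 19, 34 = 1·19 + 15, 19 = 1·15 + 4, 15 = 3·4 + 3, 4 = 1·3 + 1; back-substituting gives 1 = 64·34 − 25·87, so 34⁻¹ ≡ 64 (mod 87).
Then y ↦ 64(y − 56) is a two-sided inverse to g, so every y ∈ ℤ/87ℤ has a preimage.
Thus g is surjective.
Since g is surjective, we compute g⁻¹(39): solve 34x + 56 ≡ 39 (mod 87), i.e. 34x ≡ 70 (mod 87).
Multiplying by 34⁻¹ = 64 gives x ≡ 64·70 = 4480 = 51·87 + 43 ≡ 43 (mod 87).
Check: g(43) = 34·43 + 56 = 1518 = 17·87 + 39 ≡ 39 (mod 87).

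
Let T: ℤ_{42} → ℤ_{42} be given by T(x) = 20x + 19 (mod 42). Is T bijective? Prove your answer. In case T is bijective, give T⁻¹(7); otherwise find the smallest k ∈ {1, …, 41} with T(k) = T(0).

21

We have gcd(20, 42) = 2 > 1. Taking u = 0 and v = 21: T(0) = 19 and T(21) = 20·21 + 19 = 439 ≡ 19 (mod 42).
So T(0) = T(21) while 0 ≠ 21, thus T is not injective, hence not bijective.
Since T is not bijective, we find the least positive k with T(k) = T(0): this means 20k ≡ 0 (mod 42), i.e. 42 ∣ 20k. Since gcd(20, 42) = 2, dividing through by 2 this holds exactly when 21 ∣ 10k, and as gcd(10, 21) = 1, exactly when 21 ∣ k.
The smallest positive such k is 21.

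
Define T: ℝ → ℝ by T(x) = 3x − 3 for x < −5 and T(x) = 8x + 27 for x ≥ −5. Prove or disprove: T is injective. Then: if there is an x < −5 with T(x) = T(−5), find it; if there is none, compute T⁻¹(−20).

Both pieces are strictly increasing (slopes 3 and 8), so each is injective on its own interval.
The left piece maps (−∞, −5) onto (−∞, −18); the right piece maps [−5, ∞) onto [−13, ∞).
These images are disjoint, so no value is attained by both pieces. Hence T is injective.
Because the two images are disjoint, no x < −5 has T(x) = T(−5), so we compute T⁻¹(−20): −20 lies in (−∞, −18), so solve 3x − 3 = −20: x = (−20 + 3)/3 = −17/3.

-17/3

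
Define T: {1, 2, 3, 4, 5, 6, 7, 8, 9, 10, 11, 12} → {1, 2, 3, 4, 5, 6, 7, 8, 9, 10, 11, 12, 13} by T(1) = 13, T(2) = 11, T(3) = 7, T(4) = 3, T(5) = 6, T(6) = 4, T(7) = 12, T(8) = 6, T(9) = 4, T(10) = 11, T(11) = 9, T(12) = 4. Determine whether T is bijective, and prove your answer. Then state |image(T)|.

8

T(5) = 6 = T(8) with 5 ≠ 8, so T is not injective, hence not bijective.
The image of T is {3, 4, 6, 7, 9, 11, 12, 13}, which has 8 elements.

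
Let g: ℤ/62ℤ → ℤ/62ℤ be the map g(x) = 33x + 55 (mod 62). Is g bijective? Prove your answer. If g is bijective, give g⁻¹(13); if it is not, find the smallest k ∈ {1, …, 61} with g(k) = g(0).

If g(x_1) = g(x_2), then 33x_1 ≡ 33x_2 (mod 62). Because gcd(33, 62) = 1, we may cancel 33 to get x_1 ≡ x_2 (mod 62).
We now compute 33⁻¹ mod 62 explicitly. Euclid's algorithm: 62 = 1·33 + 29, 33 = 1·29 + 4, 29 = 7·4 + 1; back-substituting gives 1 = 47·33 − 25·62, so 33⁻¹ ≡ 47 (mod 62).
For any y ∈ ℤ/62ℤ, x = 47(y − 55) mod 62 satisfies g(x) = 33·47(y − 55) + 55 ≡ y (since 33·47 ≡ 1 mod 62). So every y has a preimage.
Hence g is bijective.
Since g is bijective, we find g⁻¹(13): we need 33x ≡ 13 − 55 ≡ 20 (mod 62). Using 33⁻¹ = 47: x ≡ 47·20 = 940 = 15·62 + 10, so x = 10.
Check: g(10) = 33·10 + 55 = 385 = 6·62 + 13 ≡ 13 (mod 62).

10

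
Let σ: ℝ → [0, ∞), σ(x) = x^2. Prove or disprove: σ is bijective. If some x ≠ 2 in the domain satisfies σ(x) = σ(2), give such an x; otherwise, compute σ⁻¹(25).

-2

σ(2) = 4 = (−2)^2 = σ(−2) (since 2 is even), with 2 ≠ −2. So σ is not injective, hence not bijective.
For the follow-up, such an x exists: taking x = −2 ∈ ℝ gives σ(−2) = 4 = σ(2) with −2 ≠ 2.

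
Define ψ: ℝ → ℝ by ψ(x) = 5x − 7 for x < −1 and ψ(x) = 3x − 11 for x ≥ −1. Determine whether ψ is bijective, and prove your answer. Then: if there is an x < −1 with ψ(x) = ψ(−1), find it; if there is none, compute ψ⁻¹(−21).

-7/5

Both pieces are strictly increasing (slopes 5 and 3), so each is injective on its own interval.
The left piece maps (−∞, −1) onto (−∞, −12); the right piece maps [−1, ∞) onto [−14, ∞).
These images overlap. In particular ψ(−1) = −14 (right piece), and solving 5x − 7 = −14 on the left piece gives x = −7/5 < −1.
So ψ(−7/5) = ψ(−1) with −7/5 ≠ −1, and ψ is not injective, hence not bijective. This x = −7/5 is the requested value below −1.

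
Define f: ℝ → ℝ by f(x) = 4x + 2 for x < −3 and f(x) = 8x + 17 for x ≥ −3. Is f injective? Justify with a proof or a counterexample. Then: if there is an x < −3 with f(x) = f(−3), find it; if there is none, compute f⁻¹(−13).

Both pieces are strictly increasing (slopes 4 and 8), so each is injective on its own interval.
The left piece maps (−∞, −3) onto (−∞, −10); the right piece maps [−3, ∞) onto [−7, ∞).
These images are disjoint, so no value is attained by both pieces. Thus f is injective.
Because the two images are disjoint, no x < −3 has f(x) = f(−3), so we compute f⁻¹(−13): −13 lies in (−∞, −10), so solve 4x + 2 = −13: x = (−13 − 2)/4 = −15/4.

-15/4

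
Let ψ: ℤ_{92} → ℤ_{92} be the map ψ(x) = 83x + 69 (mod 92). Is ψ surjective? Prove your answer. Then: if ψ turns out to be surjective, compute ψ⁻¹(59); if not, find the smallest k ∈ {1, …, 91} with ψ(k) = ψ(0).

Recall that ψ is surjective if every y in the codomain equals ψ(x) for some x in the domain.
Since gcd(83, 92) = 1, 83 is invertible modulo 92. Euclid's algorithm: 92 = 1·83 + 9, 83 = 9·9 + 2, 9 = 4·2 + 1; back-substituting gives 1 = 51·83 − 46·92, so 83⁻¹ ≡ 51 (mod 92).
Then y ↦ 51(y − 69) is a two-sided inverse to ψ, so every y ∈ ℤ_{92} has a preimage.
Hence ψ is surjective.
Since ψ is surjective, we compute ψ⁻¹(59): solve 83x + 69 ≡ 59 (mod 92), i.e. 83x ≡ 82 (mod 92).
Multiplying by 83⁻¹ = 51 gives x ≡ 51·82 = 4182 = 45·92 + 42 ≡ 42 (mod 92).
Check: ψ(42) = 83·42 + 69 = 3555 = 38·92 + 59 ≡ 59 (mod 92).

42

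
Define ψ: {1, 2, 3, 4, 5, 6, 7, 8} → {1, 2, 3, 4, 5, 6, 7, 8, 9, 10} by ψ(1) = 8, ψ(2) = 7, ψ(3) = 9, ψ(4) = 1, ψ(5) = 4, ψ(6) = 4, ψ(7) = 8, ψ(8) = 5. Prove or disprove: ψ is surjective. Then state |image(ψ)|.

No element maps to 2, so ψ is not surjective.
The image of ψ is {1, 4, 5, 7, 8, 9}, which has 6 elements.

6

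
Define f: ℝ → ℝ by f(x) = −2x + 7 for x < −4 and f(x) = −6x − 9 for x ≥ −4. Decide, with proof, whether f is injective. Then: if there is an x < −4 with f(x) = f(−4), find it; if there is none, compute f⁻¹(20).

Both pieces are strictly decreasing (slopes −2 and −6), so each is injective on its own interval.
The left piece maps (−∞, −4) onto (15, ∞); the right piece maps [−4, ∞) onto (−∞, 15].
These images are disjoint, so no value is attained by both pieces. Thus f is injective.
Because the two images are disjoint, no x < −4 has f(x) = f(−4), so we compute f⁻¹(20): 20 lies in (15, ∞), so solve −2x + 7 = 20: x = (20 − 7)/(−2) = −13/2.

-13/2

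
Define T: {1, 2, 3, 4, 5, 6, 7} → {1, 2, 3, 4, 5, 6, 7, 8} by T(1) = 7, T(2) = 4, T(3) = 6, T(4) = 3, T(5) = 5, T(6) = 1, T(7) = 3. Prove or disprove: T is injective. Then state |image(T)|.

T(4) = 3 = T(7) with 4 ≠ 7, so T is not injective.
The image of T is {1, 3, 4, 5, 6, 7}, which has 6 elements.

6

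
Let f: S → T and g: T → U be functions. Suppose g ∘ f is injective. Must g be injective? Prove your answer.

No. Take S = {0}, T = {0, 1, 2}, U = {0, 1, 2}, f(a) = a for each a ∈ S, and g(b) = 1 if b ∈ {1, 2} else g(b) = b.
Then g ∘ f = f is injective (S ⊂ T and f is the inclusion), but g(1) = g(2) = 1 with 1 ≠ 2, so g is not injective.

not injective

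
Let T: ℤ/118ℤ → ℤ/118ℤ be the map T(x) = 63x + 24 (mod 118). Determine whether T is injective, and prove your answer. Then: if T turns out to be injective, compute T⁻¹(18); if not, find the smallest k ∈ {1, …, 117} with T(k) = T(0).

28

Suppose T(x_1) = T(x_2) in ℤ/118ℤ. Then 63x_1 + 24 ≡ 63x_2 + 24 (mod 118), hence 63(x_1 − x_2) ≡ 0 (mod 118).
Since gcd(63, 118) = 1, 63 is invertible modulo 118, thus x_1 − x_2 ≡ 0 (mod 118), i.e. x_1 = x_2.
Therefore T is injective.
We now compute 63⁻¹ mod 118 explicitly. Euclid's algorithm: 118 = 1·63 + 55, 63 = 1·55 + 8, 55 = 6·8 + 7, 8 = 1·7 + 1; back-substituting gives 1 = 15·63 − 8·118, so 63⁻¹ ≡ 15 (mod 118).
Since T is injective, we find T⁻¹(18): we need 63x ≡ 18 − 24 ≡ 112 (mod 118). Using 63⁻¹ = 15: x ≡ 15·112 = 1680 = 14·118 + 28, so x = 28.
Check: T(28) = 63·28 + 24 = 1788 = 15·118 + 18 ≡ 18 (mod 118).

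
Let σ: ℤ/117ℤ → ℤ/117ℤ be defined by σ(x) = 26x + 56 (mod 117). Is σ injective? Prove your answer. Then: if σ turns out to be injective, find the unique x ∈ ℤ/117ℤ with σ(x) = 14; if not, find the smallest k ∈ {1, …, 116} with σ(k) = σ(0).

9

By definition, σ is injective if σ(s) = σ(t) implies s = t.
We have gcd(26, 117) = 13 > 1. Taking s = 0 and t = 9: σ(0) = 56 and σ(9) = 26·9 + 56 = 290 ≡ 56 (mod 117).
So σ(0) = σ(9) while 0 ≠ 9, so σ is not injective.
Since σ is not injective, we find the least positive k with σ(k) = σ(0): this means 26k ≡ 0 (mod 117), i.e. 117 ∣ 26k. Since gcd(26, 117) = 13, dividing through by 13 this holds exactly when 9 ∣ 2k, and as gcd(2, 9) = 1, exactly when 9 ∣ k.
The smallest positive such k is 9.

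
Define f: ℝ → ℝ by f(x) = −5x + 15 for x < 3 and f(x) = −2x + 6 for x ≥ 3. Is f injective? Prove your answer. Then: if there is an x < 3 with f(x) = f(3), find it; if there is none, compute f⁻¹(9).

6/5

Both pieces are strictly decreasing (slopes −5 and −2), so each is injective on its own interval.
The left piece maps (−∞, 3) onto (0, ∞); the right piece maps [3, ∞) onto (−∞, 0].
These images are disjoint, so no value is attained by both pieces. So f is injective.
Because the two images are disjoint, no x < 3 has f(x) = f(3), so we compute f⁻¹(9): 9 lies in (0, ∞), so solve −5x + 15 = 9: x = (9 − 15)/(−5) = 6/5.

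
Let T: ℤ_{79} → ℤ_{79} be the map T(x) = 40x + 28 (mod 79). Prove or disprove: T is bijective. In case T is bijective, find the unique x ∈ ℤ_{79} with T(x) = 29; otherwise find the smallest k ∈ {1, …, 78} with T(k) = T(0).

By definition, injectivity means: for all s, t in the domain, T(s) = T(t) implies s = t.
If T(s) = T(t), then 40s ≡ 40t (mod 79). Because gcd(40, 79) = 1, we may cancel 40 to get s ≡ t (mod 79).
We now compute 40⁻¹ mod 79 explicitly. Euclid's algorithm: 79 = 1·40 + 39, 40 = 1·39 + 1; back-substituting gives 1 = 2·40 − 1·79, so 40⁻¹ ≡ 2 (mod 79).
For any y ∈ ℤ_{79}, x = 2(y − 28) mod 79 satisfies T(x) = 40·2(y − 28) + 28 ≡ y (since 40·2 ≡ 1 mod 79). So every y has a preimage.
Thus T is bijective.
Since T is bijective, we find T⁻¹(29): we need 40x ≡ 29 − 28 ≡ 1 (mod 79). Using 40⁻¹ = 2: x ≡ 2·1 = 2, so x = 2.
Check: T(2) = 40·2 + 28 = 108 = 1·79 + 29 ≡ 29 (mod 79).

2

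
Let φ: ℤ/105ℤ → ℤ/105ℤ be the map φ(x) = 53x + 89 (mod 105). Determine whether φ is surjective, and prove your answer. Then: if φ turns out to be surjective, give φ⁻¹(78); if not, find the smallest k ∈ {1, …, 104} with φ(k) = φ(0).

Recall that φ is surjective if every y in the codomain equals φ(x) for some x in the domain.
Since gcd(53, 105) = 1, 53 is invertible modulo 105. Euclid's algorithm: 105 = 1·53 + 52, 53 = 1·52 + 1; back-substituting gives 1 = 2·53 − 1·105, so 53⁻¹ ≡ 2 (mod 105).
Then y ↦ 2(y − 89) is a two-sided inverse to φ, so every y ∈ ℤ/105ℤ has a preimage.
Therefore φ is surjective.
Since φ is surjective, we compute φ⁻¹(78): solve 53x + 89 ≡ 78 (mod 105), i.e. 53x ≡ 94 (mod 105).
Multiplying by 53⁻¹ = 2 gives x ≡ 2·94 = 188 = 1·105 + 83 ≡ 83 (mod 105).
Check: φ(83) = 53·83 + 89 = 4488 = 42·105 + 78 ≡ 78 (mod 105).

83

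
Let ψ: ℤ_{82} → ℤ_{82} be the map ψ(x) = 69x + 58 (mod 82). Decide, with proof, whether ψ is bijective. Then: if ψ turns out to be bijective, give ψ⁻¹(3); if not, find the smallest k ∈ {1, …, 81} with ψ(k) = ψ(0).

If ψ(x_1) = ψ(x_2), then 69x_1 ≡ 69x_2 (mod 82). Because gcd(69, 82) = 1, we may cancel 69 to get x_1 ≡ x_2 (mod 82).
We now compute 69⁻¹ mod 82 explicitly. Euclid's algorithm: 82 = 1·69 + 13, 69 = 5·13 + 4, 13 = 3·4 + 1; back-substituting gives 1 = 63·69 − 53·82, so 69⁻¹ ≡ 63 (mod 82).
Then y ↦ 63(y − 58) is a two-sided inverse to ψ, so every y ∈ ℤ_{82} has a preimage.
So ψ is bijective.
Since ψ is bijective, we find ψ⁻¹(3): we need 69x ≡ 3 − 58 ≡ 27 (mod 82). Using 69⁻¹ = 63: x ≡ 63·27 = 1701 = 20·82 + 61, so x = 61.
Check: ψ(61) = 69·61 + 58 = 4267 = 52·82 + 3 ≡ 3 (mod 82).

61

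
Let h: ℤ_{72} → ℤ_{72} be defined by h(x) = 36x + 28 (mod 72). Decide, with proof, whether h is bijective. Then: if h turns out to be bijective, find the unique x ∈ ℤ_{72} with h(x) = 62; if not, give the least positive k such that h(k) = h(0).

2

We have gcd(36, 72) = 36 > 1. Taking a = 0 and b = 2: h(0) = 28 and h(2) = 36·2 + 28 = 100 ≡ 28 (mod 72).
So h(0) = h(2) while 0 ≠ 2, hence h is not injective, hence not bijective.
Since h is not bijective, we find the least positive k with h(k) = h(0): this means 36k ≡ 0 (mod 72), i.e. 72 ∣ 36k. Since gcd(36, 72) = 36, dividing through by 36 this holds exactly when 2 ∣ k.
The smallest positive such k is 2.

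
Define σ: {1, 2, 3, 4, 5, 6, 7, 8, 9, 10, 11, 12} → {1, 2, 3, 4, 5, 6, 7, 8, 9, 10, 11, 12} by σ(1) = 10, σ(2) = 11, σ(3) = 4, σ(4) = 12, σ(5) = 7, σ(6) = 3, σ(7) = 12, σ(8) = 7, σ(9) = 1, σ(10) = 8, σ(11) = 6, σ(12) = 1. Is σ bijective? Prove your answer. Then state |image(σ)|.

σ(4) = 12 = σ(7) with 4 ≠ 7, so σ is not injective, hence not bijective.
The image of σ is {1, 3, 4, 6, 7, 8, 10, 11, 12}, which has 9 elements.

9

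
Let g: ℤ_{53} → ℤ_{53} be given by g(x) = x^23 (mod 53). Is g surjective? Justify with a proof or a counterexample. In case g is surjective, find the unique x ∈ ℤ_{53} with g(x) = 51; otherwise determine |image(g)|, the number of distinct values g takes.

Since 53 is prime, the nonzero elements of ℤ_{53} form a cyclic group of order 52.
As gcd(23, 52) = 1, raising to the 23rd power is a bijection on this group: if u^23 ≡ v^23 then (uv^{−1})^23 = 1, and the only element of order dividing gcd(23, 52) = 1 is 1, so u = v.
With g(0) = 0 this makes g injective on all of ℤ_{53}, hence bijective (finite equal-size domain and codomain). In particular g is surjective.
Since g is surjective, we find the preimage of 51. The inverse of x ↦ x^23 on (ℤ_{53})^× is x ↦ x^43, because 23·43 = 989 = 19·52 + 1 ≡ 1 (mod 52) and x^{52} = 1 for x ≠ 0 (Fermat). So g⁻¹(51) = 51^43 mod 53.
Repeated squaring mod 53: 51^1 ≡ 51, 51^2 ≡ 51² = 2601 ≡ 4, 51^4 ≡ 4² = 16, 51^8 ≡ 16² = 256 ≡ 44, 51^16 ≡ 44² = 1936 ≡ 28, 51^32 ≡ 28² = 784 ≡ 42. Since 43 = 32 + 8 + 2 + 1, 51^43 ≡ 42·44·4·51: 42·44 = 1848 ≡ 46, then 46·4 = 184 ≡ 25, then 25·51 = 1275 ≡ 3. So 51^43 ≡ 3 (mod 53).
Hence g⁻¹(51) = 3.

3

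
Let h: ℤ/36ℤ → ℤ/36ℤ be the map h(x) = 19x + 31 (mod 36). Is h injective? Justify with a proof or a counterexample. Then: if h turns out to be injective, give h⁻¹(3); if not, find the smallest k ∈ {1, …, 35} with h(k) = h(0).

8

If h(u) = h(v), then 19u ≡ 19v (mod 36). Because gcd(19, 36) = 1, we may cancel 19 to get u ≡ v (mod 36).
Thus h is injective.
We now compute 19⁻¹ mod 36 explicitly. Euclid's algorithm: 36 = 1·19 + 17, 19 = 1·17 + 2, 17 = 8·2 + 1; back-substituting gives 1 = 19·19 − 10·36, so 19⁻¹ ≡ 19 (mod 36).
Since h is injective, we find h⁻¹(3): we need 19x ≡ 3 − 31 ≡ 8 (mod 36). Using 19⁻¹ = 19: x ≡ 19·8 = 152 = 4·36 + 8, so x = 8.
Check: h(8) = 19·8 + 31 = 183 = 5·36 + 3 ≡ 3 (mod 36).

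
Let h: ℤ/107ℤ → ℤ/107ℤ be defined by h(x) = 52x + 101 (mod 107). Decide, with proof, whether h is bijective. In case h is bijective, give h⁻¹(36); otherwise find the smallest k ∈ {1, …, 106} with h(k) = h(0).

If h(u) = h(v), then 52u ≡ 52v (mod 107). Because gcd(52, 107) = 1, we may cancel 52 to get u ≡ v (mod 107).
We now compute 52⁻¹ mod 107 explicitly. Euclid's algorithm: 107 = 2·52 + 3, 52 = 17·3 + 1; back-substituting gives 1 = 35·52 − 17·107, so 52⁻¹ ≡ 35 (mod 107).
For any y ∈ ℤ/107ℤ, x = 35(y − 101) mod 107 satisfies h(x) = 52·35(y − 101) + 101 ≡ y (since 52·35 ≡ 1 mod 107). So every y has a preimage.
Thus h is bijective.
Since h is bijective, we compute h⁻¹(36): solve 52x + 101 ≡ 36 (mod 107), i.e. 52x ≡ 42 (mod 107).
Multiplying by 52⁻¹ = 35 gives x ≡ 35·42 = 1470 = 13·107 + 79 ≡ 79 (mod 107).
Check: h(79) = 52·79 + 101 = 4209 = 39·107 + 36 ≡ 36 (mod 107).

79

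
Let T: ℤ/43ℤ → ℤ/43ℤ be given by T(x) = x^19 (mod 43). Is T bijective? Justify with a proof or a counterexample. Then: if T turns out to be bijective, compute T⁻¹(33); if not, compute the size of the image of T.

20

Since 43 is prime, the nonzero elements of ℤ/43ℤ form a cyclic group of order 42.
As gcd(19, 42) = 1, raising to the 19th power is a bijection on this group: if x_1^19 ≡ x_2^19 then (x_1x_2^{−1})^19 = 1, and the only element of order dividing gcd(19, 42) = 1 is 1, so x_1 = x_2.
With T(0) = 0 this makes T injective on all of ℤ/43ℤ, hence bijective (finite equal-size domain and codomain). In particular T is bijective.
Since T is bijective, we find the preimage of 33. The inverse of x ↦ x^19 on (ℤ/43ℤ)^× is x ↦ x^31, because 19·31 = 589 = 14·42 + 1 ≡ 1 (mod 42) and x^{42} = 1 for x ≠ 0 (Fermat). So T⁻¹(33) = 33^31 mod 43.
Repeated squaring mod 43: 33^1 ≡ 33, 33^2 ≡ 33² = 1089 ≡ 14, 33^4 ≡ 14² = 196 ≡ 24, 33^8 ≡ 24² = 576 ≡ 17, 33^16 ≡ 17² = 289 ≡ 31. Since 31 = 16 + 8 + 4 + 2 + 1, 33^31 ≡ 31·17·24·14·33: 31·17 = 527 ≡ 11, then 11·24 = 264 ≡ 6, then 6·14 = 84 ≡ 41, then 41·33 = 1353 ≡ 20. So 33^31 ≡ 20 (mod 43).
Hence T⁻¹(33) = 20.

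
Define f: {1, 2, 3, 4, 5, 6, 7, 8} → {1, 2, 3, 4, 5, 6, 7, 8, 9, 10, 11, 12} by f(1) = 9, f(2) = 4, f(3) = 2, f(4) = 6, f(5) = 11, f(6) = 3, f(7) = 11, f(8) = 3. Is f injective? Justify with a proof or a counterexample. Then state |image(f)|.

f(5) = 11 = f(7) with 5 ≠ 7, so f is not injective.
The image of f is {2, 3, 4, 6, 9, 11}, which has 6 elements.

6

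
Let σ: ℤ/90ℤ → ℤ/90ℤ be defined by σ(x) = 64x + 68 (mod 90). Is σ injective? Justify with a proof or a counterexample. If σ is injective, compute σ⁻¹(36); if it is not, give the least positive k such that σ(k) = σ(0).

45

Recall: σ is injective when σ(x_1) = σ(x_2) forces x_1 = x_2.
We have gcd(64, 90) = 2 > 1. Taking x_1 = 0 and x_2 = 45: σ(0) = 68 and σ(45) = 64·45 + 68 = 2948 ≡ 68 (mod 90).
So σ(0) = σ(45) while 0 ≠ 45, so σ is not injective.
Since σ is not injective, we find the least positive k with σ(k) = σ(0): this means 64k ≡ 0 (mod 90), i.e. 90 ∣ 64k. Since gcd(64, 90) = 2, dividing through by 2 this holds exactly when 45 ∣ 32k, and as gcd(32, 45) = 1, exactly when 45 ∣ k.
The smallest positive such k is 45.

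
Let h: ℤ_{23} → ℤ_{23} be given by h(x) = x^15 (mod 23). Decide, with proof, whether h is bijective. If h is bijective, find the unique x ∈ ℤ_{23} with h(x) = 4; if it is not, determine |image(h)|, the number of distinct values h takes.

18

Since 23 is prime, the nonzero elements of ℤ_{23} form a cyclic group of order 22.
As gcd(15, 22) = 1, raising to the 15th power is a bijection on this group: if s^15 ≡ t^15 then (st^{−1})^15 = 1, and the only element of order dividing gcd(15, 22) = 1 is 1, so s = t.
With h(0) = 0 this makes h injective on all of ℤ_{23}, hence bijective (finite equal-size domain and codomain). In particular h is bijective.
Since h is bijective, we find the preimage of 4. The inverse of x ↦ x^15 on (ℤ_{23})^× is x ↦ x^3, because 15·3 = 45 = 2·22 + 1 ≡ 1 (mod 22) and x^{22} = 1 for x ≠ 0 (Fermat). So h⁻¹(4) = 4^3 mod 23.
Repeated squaring mod 23: 4^1 ≡ 4, 4^2 ≡ 4² = 16. Since 3 = 2 + 1, 4^3 ≡ 16·4: 16·4 = 64 ≡ 18. So 4^3 ≡ 18 (mod 23).
Hence h⁻¹(4) = 18.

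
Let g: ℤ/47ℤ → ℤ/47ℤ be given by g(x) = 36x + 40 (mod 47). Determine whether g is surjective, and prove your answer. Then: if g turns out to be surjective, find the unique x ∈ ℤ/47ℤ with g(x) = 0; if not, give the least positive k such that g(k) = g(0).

25

Recall that surjectivity means every element of the codomain has a preimage under g.
Since gcd(36, 47) = 1, 36 is invertible modulo 47. Euclid's algorithm: 47 = 1·36 + 11, 36 = 3·11 + 3, 11 = 3·3 + 2, 3 = 1·2 + 1; back-substituting gives 1 = 17·36 − 13·47, so 36⁻¹ ≡ 17 (mod 47).
Then y ↦ 17(y − 40) is a two-sided inverse to g, so every y ∈ ℤ/47ℤ has a preimage.
Therefore g is surjective.
Since g is surjective, we find g⁻¹(0): we need 36x ≡ 0 − 40 ≡ 7 (mod 47). Using 36⁻¹ = 17: x ≡ 17·7 = 119 = 2·47 + 25, so x = 25.
Check: g(25) = 36·25 + 40 = 940 = 20·47 + 0 ≡ 0 (mod 47).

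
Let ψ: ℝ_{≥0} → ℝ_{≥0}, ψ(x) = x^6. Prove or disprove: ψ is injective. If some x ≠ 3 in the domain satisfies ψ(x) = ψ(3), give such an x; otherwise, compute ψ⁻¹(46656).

6

On ℝ_{≥0}, x ↦ x^6 is strictly increasing, so ψ(x_1) = ψ(x_2) forces x_1 = x_2. Thus ψ is injective.
Since x ↦ x^6 is strictly increasing on ℝ_{≥0}, it is injective there, so no x ≠ 3 in the domain has ψ(x) = ψ(3). We therefore compute ψ⁻¹(46656) = 46656^{1/6} = 6 (indeed 6^6 = 46656).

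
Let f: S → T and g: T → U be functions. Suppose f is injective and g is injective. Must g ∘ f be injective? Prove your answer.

injective

Suppose (g ∘ f)(x_1) = (g ∘ f)(x_2), i.e. g(f(x_1)) = g(f(x_2)).
Since g is injective, f(x_1) = f(x_2). Since f is injective, x_1 = x_2. So g ∘ f is injective.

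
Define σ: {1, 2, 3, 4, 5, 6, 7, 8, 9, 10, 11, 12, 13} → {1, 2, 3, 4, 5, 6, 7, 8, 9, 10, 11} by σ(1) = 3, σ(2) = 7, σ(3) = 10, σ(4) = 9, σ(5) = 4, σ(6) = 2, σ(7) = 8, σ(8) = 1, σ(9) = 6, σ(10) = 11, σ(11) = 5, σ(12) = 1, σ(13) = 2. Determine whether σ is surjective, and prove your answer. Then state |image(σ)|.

Every element of the codomain has a preimage: 1 = σ(8), 2 = σ(6), 3 = σ(1), 4 = σ(5), 5 = σ(11), 6 = σ(9), 7 = σ(2), 8 = σ(7), 9 = σ(4), 10 = σ(3), 11 = σ(10).
Hence σ is surjective.
The image of σ is {1, 2, 3, 4, 5, 6, 7, 8, 9, 10, 11}, which has 11 elements.

11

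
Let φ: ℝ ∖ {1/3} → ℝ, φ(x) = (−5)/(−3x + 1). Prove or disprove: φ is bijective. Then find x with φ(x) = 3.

8/9

If φ(x) = 0, cross-multiplying gives −3(−5) = 0(−3x + 1), which simplifies to 15 = 0 — false.  So 0 has no preimage and φ is not surjective.
So φ is not bijective.
Solving φ(x) = 3: cross-multiplying gives −5 = 3(−3x + 1), which rearranges to 9x = 8, so x = 8/9.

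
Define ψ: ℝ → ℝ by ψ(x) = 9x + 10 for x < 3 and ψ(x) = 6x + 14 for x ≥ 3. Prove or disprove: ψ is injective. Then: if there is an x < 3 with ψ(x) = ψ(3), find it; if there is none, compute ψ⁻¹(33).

Both pieces are strictly increasing (slopes 9 and 6), so each is injective on its own interval.
The left piece maps (−∞, 3) onto (−∞, 37); the right piece maps [3, ∞) onto [32, ∞).
These images overlap. In particular ψ(3) = 32 (right piece), and solving 9x + 10 = 32 on the left piece gives x = 22/9 < 3.
So ψ(22/9) = ψ(3) with 22/9 ≠ 3, and ψ is not injective. This x = 22/9 is the requested value below 3.

22/9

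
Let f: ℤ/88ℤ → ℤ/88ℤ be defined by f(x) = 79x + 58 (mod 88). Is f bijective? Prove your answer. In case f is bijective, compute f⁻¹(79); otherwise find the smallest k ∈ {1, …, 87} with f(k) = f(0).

If f(x_1) = f(x_2), then 79x_1 ≡ 79x_2 (mod 88). Because gcd(79, 88) = 1, we may cancel 79 to get x_1 ≡ x_2 (mod 88).
We now compute 79⁻¹ mod 88 explicitly. Euclid's algorithm: 88 = 1·79 + 9, 79 = 8·9 + 7, 9 = 1·7 + 2, 7 = 3·2 + 1; back-substituting gives 1 = 39·79 − 35·88, so 79⁻¹ ≡ 39 (mod 88).
Then y ↦ 39(y − 58) is a two-sided inverse to f, so every y ∈ ℤ/88ℤ has a preimage.
Thus f is bijective.
Since f is bijective, we find f⁻¹(79): we need 79x ≡ 79 − 58 ≡ 21 (mod 88). Using 79⁻¹ = 39: x ≡ 39·21 = 819 = 9·88 + 27, so x = 27.
Check: f(27) = 79·27 + 58 = 2191 = 24·88 + 79 ≡ 79 (mod 88).

27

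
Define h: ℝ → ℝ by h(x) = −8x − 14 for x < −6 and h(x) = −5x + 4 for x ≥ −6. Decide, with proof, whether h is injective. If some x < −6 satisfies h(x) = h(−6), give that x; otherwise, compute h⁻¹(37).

Both pieces are strictly decreasing (slopes −8 and −5), so each is injective on its own interval.
The left piece maps (−∞, −6) onto (34, ∞); the right piece maps [−6, ∞) onto (−∞, 34].
These images are disjoint, so no value is attained by both pieces. So h is injective.
Because the two images are disjoint, no x < −6 has h(x) = h(−6), so we compute h⁻¹(37): 37 lies in (34, ∞), so solve −8x − 14 = 37: x = (37 + 14)/(−8) = −51/8.

-51/8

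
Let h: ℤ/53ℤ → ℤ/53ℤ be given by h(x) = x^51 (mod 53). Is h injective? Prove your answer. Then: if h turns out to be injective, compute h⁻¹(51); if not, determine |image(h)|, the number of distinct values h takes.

26

Since 53 is prime, the nonzero elements of ℤ/53ℤ form a cyclic group of order 52.
As gcd(51, 52) = 1, raising to the 51st power is a bijection on this group: if s^51 ≡ t^51 then (st^{−1})^51 = 1, and the only element of order dividing gcd(51, 52) = 1 is 1, so s = t.
With h(0) = 0 this makes h injective on all of ℤ/53ℤ, hence bijective (finite equal-size domain and codomain). In particular h is injective.
Since h is injective, we find the preimage of 51. The inverse of x ↦ x^51 on (ℤ/53ℤ)^× is x ↦ x^51, because 51·51 = 2601 = 50·52 + 1 ≡ 1 (mod 52) and x^{52} = 1 for x ≠ 0 (Fermat). So h⁻¹(51) = 51^51 mod 53.
Repeated squaring mod 53: 51^1 ≡ 51, 51^2 ≡ 51² = 2601 ≡ 4, 51^4 ≡ 4² = 16, 51^8 ≡ 16² = 256 ≡ 44, 51^16 ≡ 44² = 1936 ≡ 28, 51^32 ≡ 28² = 784 ≡ 42. Since 51 = 32 + 16 + 2 + 1, 51^51 ≡ 42·28·4·51: 42·28 = 1176 ≡ 10, then 10·4 = 40, then 40·51 = 2040 ≡ 26. So 51^51 ≡ 26 (mod 53).
Hence h⁻¹(51) = 26.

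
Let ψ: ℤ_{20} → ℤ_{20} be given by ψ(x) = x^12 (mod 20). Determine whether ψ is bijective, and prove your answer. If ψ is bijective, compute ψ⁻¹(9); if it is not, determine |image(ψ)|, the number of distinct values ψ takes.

4

ψ(1) = 1^12 = 1.
ψ(3): Repeated squaring mod 20: 3^1 ≡ 3, 3^2 ≡ 3² = 9, 3^4 ≡ 9² = 81 ≡ 1, 3^8 ≡ 1² = 1. Since 12 = 8 + 4, 3^12 ≡ 1·1: 1·1 = 1. So 3^12 ≡ 1 (mod 20).
So ψ(1) = ψ(3) = 1 while 1 ≠ 3, therefore ψ is not injective, hence not bijective.
Since ψ is not bijective, we determine |image(ψ)|. Computing x^12 mod 20 for each x (by repeated squaring, reducing mod 20 at every step), the values ψ(0), ψ(1), …, ψ(19) are: 0, 1, 16, 1, 16, 5, 16, 1, 16, 1, 0, 1, 16, 1, 16, 5, 16, 1, 16, 1.
The distinct values are {0, 1, 5, 16}; there are 4 of them.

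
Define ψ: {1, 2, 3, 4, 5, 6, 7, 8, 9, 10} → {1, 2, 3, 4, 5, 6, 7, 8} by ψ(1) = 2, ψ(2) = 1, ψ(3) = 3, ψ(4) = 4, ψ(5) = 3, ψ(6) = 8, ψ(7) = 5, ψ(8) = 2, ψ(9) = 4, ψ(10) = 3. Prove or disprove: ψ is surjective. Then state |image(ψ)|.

No element maps to 6, so ψ is not surjective.
The image of ψ is {1, 2, 3, 4, 5, 8}, which has 6 elements.

6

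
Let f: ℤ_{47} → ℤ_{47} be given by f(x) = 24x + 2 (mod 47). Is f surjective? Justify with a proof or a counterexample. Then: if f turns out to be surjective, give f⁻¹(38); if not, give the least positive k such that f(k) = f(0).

25

Since gcd(24, 47) = 1, 24 is invertible modulo 47. Euclid's algorithm: 47 = 1·24 + 23, 24 = 1·23 + 1; back-substituting gives 1 = 2·24 − 1·47, so 24⁻¹ ≡ 2 (mod 47).
Then y ↦ 2(y − 2) is a two-sided inverse to f, so every y ∈ ℤ_{47} has a preimage.
Therefore f is surjective.
Since f is surjective, we find f⁻¹(38): we need 24x ≡ 38 − 2 ≡ 36 (mod 47). Using 24⁻¹ = 2: x ≡ 2·36 = 72 = 1·47 + 25, so x = 25.
Check: f(25) = 24·25 + 2 = 602 = 12·47 + 38 ≡ 38 (mod 47).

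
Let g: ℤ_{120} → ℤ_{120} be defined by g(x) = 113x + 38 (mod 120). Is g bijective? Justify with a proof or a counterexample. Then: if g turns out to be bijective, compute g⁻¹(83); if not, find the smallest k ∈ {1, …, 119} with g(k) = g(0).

45

Recall that g is injective when g(a) = g(b) forces a = b.
Suppose g(a) = g(b) in ℤ_{120}. Then 113a + 38 ≡ 113b + 38 (mod 120), so 113(a − b) ≡ 0 (mod 120).
Since gcd(113, 120) = 1, 113 is invertible modulo 120, hence a − b ≡ 0 (mod 120), i.e. a = b.
We now compute 113⁻¹ mod 120 explicitly. Euclid's algorithm: 120 = 1·113 + 7, 113 = 16·7 + 1; back-substituting gives 1 = 17·113 − 16·120, so 113⁻¹ ≡ 17 (mod 120).
Then y ↦ 17(y − 38) is a two-sided inverse to g, so every y ∈ ℤ_{120} has a preimage.
Therefore g is bijective.
Since g is bijective, we find g⁻¹(83): we need 113x ≡ 83 − 38 ≡ 45 (mod 120). Using 113⁻¹ = 17: x ≡ 17·45 = 765 = 6·120 + 45, so x = 45.
Check: g(45) = 113·45 + 38 = 5123 = 42·120 + 83 ≡ 83 (mod 120).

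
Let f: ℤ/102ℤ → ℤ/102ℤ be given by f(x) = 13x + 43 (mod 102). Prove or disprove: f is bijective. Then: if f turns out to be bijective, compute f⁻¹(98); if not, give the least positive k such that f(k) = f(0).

67

Suppose f(u) = f(v) in ℤ/102ℤ. Then 13u + 43 ≡ 13v + 43 (mod 102), hence 13(u − v) ≡ 0 (mod 102).
Since gcd(13, 102) = 1, 13 is invertible modulo 102, thus u − v ≡ 0 (mod 102), i.e. u = v.
We now compute 13⁻¹ mod 102 explicitly. Euclid's algorithm: 102 = 7·13 + 11, 13 = 1·11 + 2, 11 = 5·2 + 1; back-substituting gives 1 = 55·13 − 7·102, so 13⁻¹ ≡ 55 (mod 102).
For any y ∈ ℤ/102ℤ, x = 55(y − 43) mod 102 satisfies f(x) = 13·55(y − 43) + 43 ≡ y (since 13·55 ≡ 1 mod 102). So every y has a preimage.
Hence f is bijective.
Since f is bijective, we compute f⁻¹(98): solve 13x + 43 ≡ 98 (mod 102), i.e. 13x ≡ 55 (mod 102).
Multiplying by 13⁻¹ = 55 gives x ≡ 55·55 = 3025 = 29·102 + 67 ≡ 67 (mod 102).
Check: f(67) = 13·67 + 43 = 914 = 8·102 + 98 ≡ 98 (mod 102).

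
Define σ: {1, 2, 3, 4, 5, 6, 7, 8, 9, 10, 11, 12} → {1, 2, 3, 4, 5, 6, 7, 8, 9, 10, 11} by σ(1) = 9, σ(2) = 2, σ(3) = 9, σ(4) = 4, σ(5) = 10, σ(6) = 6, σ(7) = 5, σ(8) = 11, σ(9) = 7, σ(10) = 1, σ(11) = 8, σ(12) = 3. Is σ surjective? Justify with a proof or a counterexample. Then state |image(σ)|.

Every element of the codomain has a preimage: 1 = σ(10), 2 = σ(2), 3 = σ(12), 4 = σ(4), 5 = σ(7), 6 = σ(6), 7 = σ(9), 8 = σ(11), 9 = σ(1), 10 = σ(5), 11 = σ(8).
Thus σ is surjective.
The image of σ is {1, 2, 3, 4, 5, 6, 7, 8, 9, 10, 11}, which has 11 elements.

11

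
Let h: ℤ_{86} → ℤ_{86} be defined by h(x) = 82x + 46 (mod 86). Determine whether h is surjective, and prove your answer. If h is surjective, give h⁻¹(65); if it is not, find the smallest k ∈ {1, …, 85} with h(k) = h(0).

43

Recall that h is surjective if every y in the codomain equals h(x) for some x in the domain.
Since gcd(82, 86) = 2, we have 82x ≡ 0 (mod 2) for all x, so h(x) ≡ 0 (mod 2).
But 1 ≢ 0 (mod 2), so 1 ∈ ℤ_{86} has no preimage. Thus h is not surjective.
Since h is not surjective, we find the least positive k with h(k) = h(0): this means 82k ≡ 0 (mod 86), i.e. 86 ∣ 82k. Since gcd(82, 86) = 2, dividing through by 2 this holds exactly when 43 ∣ 41k, and as gcd(41, 43) = 1, exactly when 43 ∣ k.
The smallest positive such k is 43.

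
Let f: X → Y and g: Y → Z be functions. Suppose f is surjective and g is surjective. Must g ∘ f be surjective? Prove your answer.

surjective

Let c ∈ Z. Since g is surjective, there is b ∈ Y with g(b) = c. Since f is surjective, there is a ∈ X with f(a) = b.
Then (g ∘ f)(a) = g(b) = c. Thus g ∘ f is surjective.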